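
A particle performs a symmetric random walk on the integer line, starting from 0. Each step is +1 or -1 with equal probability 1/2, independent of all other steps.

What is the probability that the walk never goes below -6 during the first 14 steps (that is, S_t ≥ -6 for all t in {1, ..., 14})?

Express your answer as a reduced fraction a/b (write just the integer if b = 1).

Answer: 3861/4096

Derivation:
Let f(t,s) = #length-t paths at position s with S_1..S_t all ≥ -6.
f(t,s) = f(t-1,s-1) + f(t-1,s+1) for s ≥ -6; f(t,s) = 0 for s < -6.
t=0: f(0,0)=1
t=1: f(1,-1)=1 f(1,1)=1
t=2: f(2,-2)=1 f(2,0)=2 f(2,2)=1
t=3: f(3,-3)=1 f(3,-1)=3 f(3,1)=3 f(3,3)=1
t=4: f(4,-4)=1 f(4,-2)=4 f(4,0)=6 f(4,2)=4 f(4,4)=1
t=5: f(5,-5)=1 f(5,-3)=5 f(5,-1)=10 f(5,1)=10 f(5,3)=5 f(5,5)=1
t=6: f(6,-6)=1 f(6,-4)=6 f(6,-2)=15 f(6,0)=20 f(6,2)=15 f(6,4)=6 f(6,6)=1
t=7: f(7,-5)=7 f(7,-3)=21 f(7,-1)=35 f(7,1)=35 f(7,3)=21 f(7,5)=7 f(7,7)=1
t=8: f(8,-6)=7 f(8,-4)=28 f(8,-2)=56 f(8,0)=70 f(8,2)=56 f(8,4)=28 f(8,6)=8 f(8,8)=1
t=9: f(9,-5)=35 f(9,-3)=84 f(9,-1)=126 f(9,1)=126 f(9,3)=84 f(9,5)=36 f(9,7)=9 f(9,9)=1
t=10: f(10,-6)=35 f(10,-4)=119 f(10,-2)=210 f(10,0)=252 f(10,2)=210 f(10,4)=120 f(10,6)=45 f(10,8)=10 f(10,10)=1
t=11: f(11,-5)=154 f(11,-3)=329 f(11,-1)=462 f(11,1)=462 f(11,3)=330 f(11,5)=165 f(11,7)=55 f(11,9)=11 f(11,11)=1
t=12: f(12,-6)=154 f(12,-4)=483 f(12,-2)=791 f(12,0)=924 f(12,2)=792 f(12,4)=495 f(12,6)=220 f(12,8)=66 f(12,10)=12 f(12,12)=1
t=13: f(13,-5)=637 f(13,-3)=1274 f(13,-1)=1715 f(13,1)=1716 f(13,3)=1287 f(13,5)=715 f(13,7)=286 f(13,9)=78 f(13,11)=13 f(13,13)=1
t=14: f(14,-6)=637 f(14,-4)=1911 f(14,-2)=2989 f(14,0)=3431 f(14,2)=3003 f(14,4)=2002 f(14,6)=1001 f(14,8)=364 f(14,10)=91 f(14,12)=14 f(14,14)=1
Σ_s f(14,s) = 15444
P = 15444/16384 = 3861/4096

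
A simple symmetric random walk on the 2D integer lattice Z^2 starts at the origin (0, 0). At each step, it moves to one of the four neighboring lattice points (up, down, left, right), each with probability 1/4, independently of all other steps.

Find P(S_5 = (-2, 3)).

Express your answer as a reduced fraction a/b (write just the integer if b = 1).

Let h be the number of horizontal steps (so 5-h are vertical). To end at (-2,3) need (h-2)/2 right-steps and ((5-h)+3)/2 up-steps.
Sum over h with 2 ≤ h ≤ 2, h ≡ 0 (mod 2), 5-h ≡ 1 (mod 2):
h=2: C(5,2)·C(2,0)·C(3,3) = 10·1·1 = 10
Total favorable: 10
Total paths: 4^5 = 1024
P = 10/1024 = 5/512

Answer: 5/512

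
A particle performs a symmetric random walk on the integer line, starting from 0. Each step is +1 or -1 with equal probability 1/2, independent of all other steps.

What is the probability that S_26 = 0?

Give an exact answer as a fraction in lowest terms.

To return to 0 after 26 steps: need exactly 13 steps of +1 and 13 of -1.
Favorable paths: C(26,13) = 10400600
Total paths: 2^26 = 67108864
P = 10400600/67108864 = 1300075/8388608

Answer: 1300075/8388608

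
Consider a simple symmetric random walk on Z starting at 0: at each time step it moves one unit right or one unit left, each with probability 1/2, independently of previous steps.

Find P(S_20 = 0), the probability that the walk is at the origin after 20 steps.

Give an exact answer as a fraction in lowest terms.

Answer: 46189/262144

Derivation:
To return to 0 after 20 steps: need exactly 10 steps of +1 and 10 of -1.
Favorable paths: C(20,10) = 184756
Total paths: 2^20 = 1048576
P = 184756/1048576 = 46189/262144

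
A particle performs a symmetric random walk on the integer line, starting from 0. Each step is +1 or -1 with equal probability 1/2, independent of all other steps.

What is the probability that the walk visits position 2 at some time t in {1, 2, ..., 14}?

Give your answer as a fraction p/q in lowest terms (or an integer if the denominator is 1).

Answer: 9949/16384

Derivation:
Count via complement. Let g(t,s) = #length-t paths at position s with S_1..S_t all ≠ 2.
g(t,s) = g(t-1,s-1) + g(t-1,s+1) for s ≠ 2; g(t,2) = 0.
t=0: g(0,0)=1
t=1: g(1,-1)=1 g(1,1)=1
t=2: g(2,-2)=1 g(2,0)=2
t=3: g(3,-3)=1 g(3,-1)=3 g(3,1)=2
t=4: g(4,-4)=1 g(4,-2)=4 g(4,0)=5
t=5: g(5,-5)=1 g(5,-3)=5 g(5,-1)=9 g(5,1)=5
t=6: g(6,-6)=1 g(6,-4)=6 g(6,-2)=14 g(6,0)=14
t=7: g(7,-7)=1 g(7,-5)=7 g(7,-3)=20 g(7,-1)=28 g(7,1)=14
t=8: g(8,-8)=1 g(8,-6)=8 g(8,-4)=27 g(8,-2)=48 g(8,0)=42
t=9: g(9,-9)=1 g(9,-7)=9 g(9,-5)=35 g(9,-3)=75 g(9,-1)=90 g(9,1)=42
t=10: g(10,-10)=1 g(10,-8)=10 g(10,-6)=44 g(10,-4)=110 g(10,-2)=165 g(10,0)=132
t=11: g(11,-11)=1 g(11,-9)=11 g(11,-7)=54 g(11,-5)=154 g(11,-3)=275 g(11,-1)=297 g(11,1)=132
t=12: g(12,-12)=1 g(12,-10)=12 g(12,-8)=65 g(12,-6)=208 g(12,-4)=429 g(12,-2)=572 g(12,0)=429
t=13: g(13,-13)=1 g(13,-11)=13 g(13,-9)=77 g(13,-7)=273 g(13,-5)=637 g(13,-3)=1001 g(13,-1)=1001 g(13,1)=429
t=14: g(14,-14)=1 g(14,-12)=14 g(14,-10)=90 g(14,-8)=350 g(14,-6)=910 g(14,-4)=1638 g(14,-2)=2002 g(14,0)=1430
Paths never hitting 2: Σ_s g(14,s) = 6435
Paths hitting 2: 2^14 - 6435 = 9949
P = 9949/16384 = 9949/16384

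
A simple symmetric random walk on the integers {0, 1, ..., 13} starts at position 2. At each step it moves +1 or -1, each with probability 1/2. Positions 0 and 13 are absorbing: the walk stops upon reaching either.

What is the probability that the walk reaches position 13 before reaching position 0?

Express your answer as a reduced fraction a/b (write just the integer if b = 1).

Symmetric walk (p = 1/2): the harmonic-function argument gives P(hit 13 before 0 | start at 2) = a/N.
P = 2/13 = 2/13

Answer: 2/13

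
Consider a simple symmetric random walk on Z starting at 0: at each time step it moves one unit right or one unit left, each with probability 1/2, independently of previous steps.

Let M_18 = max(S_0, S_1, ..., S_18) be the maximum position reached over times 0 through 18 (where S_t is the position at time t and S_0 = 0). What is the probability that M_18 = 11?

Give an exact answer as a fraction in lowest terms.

Answer: 51/16384

Derivation:
Let M_18 = max(S_0,...,S_18). Use the reflection principle: for j ≥ 1, #{paths with M_18 ≥ j} = #{S_18 ≥ j} + #{S_18 ≥ j+1}.
By reflection, #{M_18 ≥ 11} = #{S_18 ≥ 11} + #{S_18 ≥ 12} = 988 + 988 = 1976.
#{M_18 ≥ 12} = #{S_18 ≥ 12} + #{S_18 ≥ 13} = 988 + 172 = 1160.
#{M_18 = 11} = 1976 - 1160 = 816.
P(M_18 = 11) = 816/262144 = 51/16384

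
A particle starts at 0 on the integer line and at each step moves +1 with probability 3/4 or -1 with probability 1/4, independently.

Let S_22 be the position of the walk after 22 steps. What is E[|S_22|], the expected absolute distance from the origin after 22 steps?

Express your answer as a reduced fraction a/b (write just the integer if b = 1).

Answer: 12111094417081/1099511627776

Derivation:
S_22 takes values m ≡ 0 (mod 2) with |m| ≤ 22; P(S_22=m) = C(22,(22+m)/2) · (3/4)^((22+m)/2) · (1/4)^((22-m)/2).
Distribution: P(S=-22)=1/17592186044416, P(S=-20)=33/8796093022208, P(S=-18)=2079/17592186044416, P(S=-16)=10395/4398046511104, P(S=-14)=592515/17592186044416, P(S=-12)=3199581/8796093022208, P(S=-10)=54392877/17592186044416, P(S=-8)=23311233/1099511627776, P(S=-6)=1049005485/8796093022208, P(S=-4)=2447679465/4398046511104, P(S=-2)=19091899827/8796093022208, P(S=0)=15620645313/2199023255552, P(S=2)=171827098443/8796093022208, P(S=4)=198262036665/4398046511104, P(S=6)=764724998565/8796093022208, P(S=8)=152944999713/1099511627776, P(S=10)=3211844993973/17592186044416, P(S=12)=1700388526221/8796093022208, P(S=14)=2833980877035/17592186044416, P(S=16)=447470664795/4398046511104, P(S=18)=805447196631/17592186044416, P(S=20)=115063885233/8796093022208, P(S=22)=31381059609/17592186044416
E[|S_22|] = Σ_m |m|·P(S_22=m) = 12111094417081/1099511627776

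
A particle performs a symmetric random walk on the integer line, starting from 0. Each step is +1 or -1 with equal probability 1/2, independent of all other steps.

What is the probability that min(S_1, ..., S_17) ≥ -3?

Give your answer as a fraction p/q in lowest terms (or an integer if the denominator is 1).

Let f(t,s) = #length-t paths at position s with S_1..S_t all ≥ -3.
f(t,s) = f(t-1,s-1) + f(t-1,s+1) for s ≥ -3; f(t,s) = 0 for s < -3.
t=0: f(0,0)=1
t=1: f(1,-1)=1 f(1,1)=1
t=2: f(2,-2)=1 f(2,0)=2 f(2,2)=1
t=3: f(3,-3)=1 f(3,-1)=3 f(3,1)=3 f(3,3)=1
t=4: f(4,-2)=4 f(4,0)=6 f(4,2)=4 f(4,4)=1
t=5: f(5,-3)=4 f(5,-1)=10 f(5,1)=10 f(5,3)=5 f(5,5)=1
t=6: f(6,-2)=14 f(6,0)=20 f(6,2)=15 f(6,4)=6 f(6,6)=1
t=7: f(7,-3)=14 f(7,-1)=34 f(7,1)=35 f(7,3)=21 f(7,5)=7 f(7,7)=1
t=8: f(8,-2)=48 f(8,0)=69 f(8,2)=56 f(8,4)=28 f(8,6)=8 f(8,8)=1
t=9: f(9,-3)=48 f(9,-1)=117 f(9,1)=125 f(9,3)=84 f(9,5)=36 f(9,7)=9 f(9,9)=1
t=10: f(10,-2)=165 f(10,0)=242 f(10,2)=209 f(10,4)=120 f(10,6)=45 f(10,8)=10 f(10,10)=1
t=11: f(11,-3)=165 f(11,-1)=407 f(11,1)=451 f(11,3)=329 f(11,5)=165 f(11,7)=55 f(11,9)=11 f(11,11)=1
t=12: f(12,-2)=572 f(12,0)=858 f(12,2)=780 f(12,4)=494 f(12,6)=220 f(12,8)=66 f(12,10)=12 f(12,12)=1
t=13: f(13,-3)=572 f(13,-1)=1430 f(13,1)=1638 f(13,3)=1274 f(13,5)=714 f(13,7)=286 f(13,9)=78 f(13,11)=13 f(13,13)=1
t=14: f(14,-2)=2002 f(14,0)=3068 f(14,2)=2912 f(14,4)=1988 f(14,6)=1000 f(14,8)=364 f(14,10)=91 f(14,12)=14 f(14,14)=1
t=15: f(15,-3)=2002 f(15,-1)=5070 f(15,1)=5980 f(15,3)=4900 f(15,5)=2988 f(15,7)=1364 f(15,9)=455 f(15,11)=105 f(15,13)=15 f(15,15)=1
t=16: f(16,-2)=7072 f(16,0)=11050 f(16,2)=10880 f(16,4)=7888 f(16,6)=4352 f(16,8)=1819 f(16,10)=560 f(16,12)=120 f(16,14)=16 f(16,16)=1
t=17: f(17,-3)=7072 f(17,-1)=18122 f(17,1)=21930 f(17,3)=18768 f(17,5)=12240 f(17,7)=6171 f(17,9)=2379 f(17,11)=680 f(17,13)=136 f(17,15)=17 f(17,17)=1
Σ_s f(17,s) = 87516
P = 87516/131072 = 21879/32768

Answer: 21879/32768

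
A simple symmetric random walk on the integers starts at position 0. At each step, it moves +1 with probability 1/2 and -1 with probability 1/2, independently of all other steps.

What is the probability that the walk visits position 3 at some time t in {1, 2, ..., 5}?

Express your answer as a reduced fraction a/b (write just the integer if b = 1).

Answer: 7/32

Derivation:
Count via complement. Let g(t,s) = #length-t paths at position s with S_1..S_t all ≠ 3.
g(t,s) = g(t-1,s-1) + g(t-1,s+1) for s ≠ 3; g(t,3) = 0.
t=0: g(0,0)=1
t=1: g(1,-1)=1 g(1,1)=1
t=2: g(2,-2)=1 g(2,0)=2 g(2,2)=1
t=3: g(3,-3)=1 g(3,-1)=3 g(3,1)=3
t=4: g(4,-4)=1 g(4,-2)=4 g(4,0)=6 g(4,2)=3
t=5: g(5,-5)=1 g(5,-3)=5 g(5,-1)=10 g(5,1)=9
Paths never hitting 3: Σ_s g(5,s) = 25
Paths hitting 3: 2^5 - 25 = 7
P = 7/32 = 7/32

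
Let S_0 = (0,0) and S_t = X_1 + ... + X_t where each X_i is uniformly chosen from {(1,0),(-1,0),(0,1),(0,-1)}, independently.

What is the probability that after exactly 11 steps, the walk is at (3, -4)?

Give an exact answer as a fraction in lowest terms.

Let h be the number of horizontal steps (so 11-h are vertical). To end at (3,-4) need (h+3)/2 right-steps and ((11-h)-4)/2 up-steps.
Sum over h with 3 ≤ h ≤ 7, h ≡ 1 (mod 2), 11-h ≡ 0 (mod 2):
h=3: C(11,3)·C(3,3)·C(8,2) = 165·1·28 = 4620
h=5: C(11,5)·C(5,4)·C(6,1) = 462·5·6 = 13860
h=7: C(11,7)·C(7,5)·C(4,0) = 330·21·1 = 6930
Total favorable: 25410
Total paths: 4^11 = 4194304
P = 25410/4194304 = 12705/2097152

Answer: 12705/2097152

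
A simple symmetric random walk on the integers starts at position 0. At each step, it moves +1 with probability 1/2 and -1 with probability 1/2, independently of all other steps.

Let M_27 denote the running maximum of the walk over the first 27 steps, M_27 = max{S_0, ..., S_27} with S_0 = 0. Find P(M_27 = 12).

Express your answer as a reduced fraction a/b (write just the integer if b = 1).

Answer: 444015/67108864

Derivation:
Let M_27 = max(S_0,...,S_27). Use the reflection principle: for j ≥ 1, #{paths with M_27 ≥ j} = #{S_27 ≥ j} + #{S_27 ≥ j+1}.
By reflection, #{M_27 ≥ 12} = #{S_27 ≥ 12} + #{S_27 ≥ 13} = 1285624 + 1285624 = 2571248.
#{M_27 ≥ 13} = #{S_27 ≥ 13} + #{S_27 ≥ 14} = 1285624 + 397594 = 1683218.
#{M_27 = 12} = 2571248 - 1683218 = 888030.
P(M_27 = 12) = 888030/134217728 = 444015/67108864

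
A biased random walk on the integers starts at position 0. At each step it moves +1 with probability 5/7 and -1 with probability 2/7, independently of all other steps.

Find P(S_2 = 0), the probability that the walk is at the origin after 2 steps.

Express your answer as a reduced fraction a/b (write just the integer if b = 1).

Answer: 20/49

Derivation:
To be at 0 after 2 steps: need exactly 1 step of +1 and 1 of -1.
Number of such sequences: C(2,1) = 2
Each has probability (5/7)^1 · (2/7)^1 = 10/49
P = 2 · 10/49 = 20/49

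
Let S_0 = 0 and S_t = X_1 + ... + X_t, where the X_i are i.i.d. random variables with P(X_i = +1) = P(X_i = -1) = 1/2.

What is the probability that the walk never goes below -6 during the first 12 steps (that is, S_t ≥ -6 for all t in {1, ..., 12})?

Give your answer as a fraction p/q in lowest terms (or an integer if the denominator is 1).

Let f(t,s) = #length-t paths at position s with S_1..S_t all ≥ -6.
f(t,s) = f(t-1,s-1) + f(t-1,s+1) for s ≥ -6; f(t,s) = 0 for s < -6.
t=0: f(0,0)=1
t=1: f(1,-1)=1 f(1,1)=1
t=2: f(2,-2)=1 f(2,0)=2 f(2,2)=1
t=3: f(3,-3)=1 f(3,-1)=3 f(3,1)=3 f(3,3)=1
t=4: f(4,-4)=1 f(4,-2)=4 f(4,0)=6 f(4,2)=4 f(4,4)=1
t=5: f(5,-5)=1 f(5,-3)=5 f(5,-1)=10 f(5,1)=10 f(5,3)=5 f(5,5)=1
t=6: f(6,-6)=1 f(6,-4)=6 f(6,-2)=15 f(6,0)=20 f(6,2)=15 f(6,4)=6 f(6,6)=1
t=7: f(7,-5)=7 f(7,-3)=21 f(7,-1)=35 f(7,1)=35 f(7,3)=21 f(7,5)=7 f(7,7)=1
t=8: f(8,-6)=7 f(8,-4)=28 f(8,-2)=56 f(8,0)=70 f(8,2)=56 f(8,4)=28 f(8,6)=8 f(8,8)=1
t=9: f(9,-5)=35 f(9,-3)=84 f(9,-1)=126 f(9,1)=126 f(9,3)=84 f(9,5)=36 f(9,7)=9 f(9,9)=1
t=10: f(10,-6)=35 f(10,-4)=119 f(10,-2)=210 f(10,0)=252 f(10,2)=210 f(10,4)=120 f(10,6)=45 f(10,8)=10 f(10,10)=1
t=11: f(11,-5)=154 f(11,-3)=329 f(11,-1)=462 f(11,1)=462 f(11,3)=330 f(11,5)=165 f(11,7)=55 f(11,9)=11 f(11,11)=1
t=12: f(12,-6)=154 f(12,-4)=483 f(12,-2)=791 f(12,0)=924 f(12,2)=792 f(12,4)=495 f(12,6)=220 f(12,8)=66 f(12,10)=12 f(12,12)=1
Σ_s f(12,s) = 3938
P = 3938/4096 = 1969/2048

Answer: 1969/2048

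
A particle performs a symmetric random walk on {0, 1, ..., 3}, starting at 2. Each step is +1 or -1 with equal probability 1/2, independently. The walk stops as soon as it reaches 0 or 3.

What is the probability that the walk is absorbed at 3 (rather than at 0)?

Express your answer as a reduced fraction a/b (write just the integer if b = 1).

Symmetric walk (p = 1/2): the harmonic-function argument gives P(hit 3 before 0 | start at 2) = a/N.
P = 2/3 = 2/3

Answer: 2/3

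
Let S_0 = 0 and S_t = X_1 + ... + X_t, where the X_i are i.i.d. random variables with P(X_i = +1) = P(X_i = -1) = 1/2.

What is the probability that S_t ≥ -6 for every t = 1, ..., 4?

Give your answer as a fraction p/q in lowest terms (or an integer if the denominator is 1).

Answer: 1

Derivation:
Let f(t,s) = #length-t paths at position s with S_1..S_t all ≥ -6.
f(t,s) = f(t-1,s-1) + f(t-1,s+1) for s ≥ -6; f(t,s) = 0 for s < -6.
t=0: f(0,0)=1
t=1: f(1,-1)=1 f(1,1)=1
t=2: f(2,-2)=1 f(2,0)=2 f(2,2)=1
t=3: f(3,-3)=1 f(3,-1)=3 f(3,1)=3 f(3,3)=1
t=4: f(4,-4)=1 f(4,-2)=4 f(4,0)=6 f(4,2)=4 f(4,4)=1
Σ_s f(4,s) = 16
P = 16/16 = 1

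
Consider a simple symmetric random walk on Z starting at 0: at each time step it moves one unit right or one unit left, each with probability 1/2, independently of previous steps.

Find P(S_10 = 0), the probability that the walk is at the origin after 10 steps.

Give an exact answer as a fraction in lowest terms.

Answer: 63/256

Derivation:
To return to 0 after 10 steps: need exactly 5 steps of +1 and 5 of -1.
Favorable paths: C(10,5) = 252
Total paths: 2^10 = 1024
P = 252/1024 = 63/256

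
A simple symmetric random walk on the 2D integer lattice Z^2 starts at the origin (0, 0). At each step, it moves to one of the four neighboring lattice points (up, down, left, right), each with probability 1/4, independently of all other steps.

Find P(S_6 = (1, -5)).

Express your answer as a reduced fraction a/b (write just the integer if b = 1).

Let h be the number of horizontal steps (so 6-h are vertical). To end at (1,-5) need (h+1)/2 right-steps and ((6-h)-5)/2 up-steps.
Sum over h with 1 ≤ h ≤ 1, h ≡ 1 (mod 2), 6-h ≡ 1 (mod 2):
h=1: C(6,1)·C(1,1)·C(5,0) = 6·1·1 = 6
Total favorable: 6
Total paths: 4^6 = 4096
P = 6/4096 = 3/2048

Answer: 3/2048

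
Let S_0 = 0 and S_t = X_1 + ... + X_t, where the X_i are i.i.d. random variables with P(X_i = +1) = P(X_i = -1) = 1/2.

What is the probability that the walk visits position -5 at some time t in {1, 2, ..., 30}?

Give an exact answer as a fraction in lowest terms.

Count via complement. Let g(t,s) = #length-t paths at position s with S_1..S_t all ≠ -5.
g(t,s) = g(t-1,s-1) + g(t-1,s+1) for s ≠ -5; g(t,-5) = 0.
t=0: g(0,0)=1
t=1: g(1,-1)=1 g(1,1)=1
t=2: g(2,-2)=1 g(2,0)=2 g(2,2)=1
t=3: g(3,-3)=1 g(3,-1)=3 g(3,1)=3 g(3,3)=1
t=4: g(4,-4)=1 g(4,-2)=4 g(4,0)=6 g(4,2)=4 g(4,4)=1
t=5: g(5,-3)=5 g(5,-1)=10 g(5,1)=10 g(5,3)=5 g(5,5)=1
t=6: g(6,-4)=5 g(6,-2)=15 g(6,0)=20 g(6,2)=15 g(6,4)=6 g(6,6)=1
t=7: g(7,-3)=20 g(7,-1)=35 g(7,1)=35 g(7,3)=21 g(7,5)=7 g(7,7)=1
t=8: g(8,-4)=20 g(8,-2)=55 g(8,0)=70 g(8,2)=56 g(8,4)=28 g(8,6)=8 g(8,8)=1
t=9: g(9,-3)=75 g(9,-1)=125 g(9,1)=126 g(9,3)=84 g(9,5)=36 g(9,7)=9 g(9,9)=1
t=10: g(10,-4)=75 g(10,-2)=200 g(10,0)=251 g(10,2)=210 g(10,4)=120 g(10,6)=45 g(10,8)=10 g(10,10)=1
t=11: g(11,-3)=275 g(11,-1)=451 g(11,1)=461 g(11,3)=330 g(11,5)=165 g(11,7)=55 g(11,9)=11 g(11,11)=1
t=12: g(12,-4)=275 g(12,-2)=726 g(12,0)=912 g(12,2)=791 g(12,4)=495 g(12,6)=220 g(12,8)=66 g(12,10)=12 g(12,12)=1
t=13: g(13,-3)=1001 g(13,-1)=1638 g(13,1)=1703 g(13,3)=1286 g(13,5)=715 g(13,7)=286 g(13,9)=78 g(13,11)=13 g(13,13)=1
t=14: g(14,-4)=1001 g(14,-2)=2639 g(14,0)=3341 g(14,2)=2989 g(14,4)=2001 g(14,6)=1001 g(14,8)=364 g(14,10)=91 g(14,12)=14 g(14,14)=1
t=15: g(15,-3)=3640 g(15,-1)=5980 g(15,1)=6330 g(15,3)=4990 g(15,5)=3002 g(15,7)=1365 g(15,9)=455 g(15,11)=105 g(15,13)=15 g(15,15)=1
t=16: g(16,-4)=3640 g(16,-2)=9620 g(16,0)=12310 g(16,2)=11320 g(16,4)=7992 g(16,6)=4367 g(16,8)=1820 g(16,10)=560 g(16,12)=120 g(16,14)=16 g(16,16)=1
t=17: g(17,-3)=13260 g(17,-1)=21930 g(17,1)=23630 g(17,3)=19312 g(17,5)=12359 g(17,7)=6187 g(17,9)=2380 g(17,11)=680 g(17,13)=136 g(17,15)=17 g(17,17)=1
t=18: g(18,-4)=13260 g(18,-2)=35190 g(18,0)=45560 g(18,2)=42942 g(18,4)=31671 g(18,6)=18546 g(18,8)=8567 g(18,10)=3060 g(18,12)=816 g(18,14)=153 g(18,16)=18 g(18,18)=1
t=19: g(19,-3)=48450 g(19,-1)=80750 g(19,1)=88502 g(19,3)=74613 g(19,5)=50217 g(19,7)=27113 g(19,9)=11627 g(19,11)=3876 g(19,13)=969 g(19,15)=171 g(19,17)=19 g(19,19)=1
t=20: g(20,-4)=48450 g(20,-2)=129200 g(20,0)=169252 g(20,2)=163115 g(20,4)=124830 g(20,6)=77330 g(20,8)=38740 g(20,10)=15503 g(20,12)=4845 g(20,14)=1140 g(20,16)=190 g(20,18)=20 g(20,20)=1
t=21: g(21,-3)=177650 g(21,-1)=298452 g(21,1)=332367 g(21,3)=287945 g(21,5)=202160 g(21,7)=116070 g(21,9)=54243 g(21,11)=20348 g(21,13)=5985 g(21,15)=1330 g(21,17)=210 g(21,19)=21 g(21,21)=1
t=22: g(22,-4)=177650 g(22,-2)=476102 g(22,0)=630819 g(22,2)=620312 g(22,4)=490105 g(22,6)=318230 g(22,8)=170313 g(22,10)=74591 g(22,12)=26333 g(22,14)=7315 g(22,16)=1540 g(22,18)=231 g(22,20)=22 g(22,22)=1
t=23: g(23,-3)=653752 g(23,-1)=1106921 g(23,1)=1251131 g(23,3)=1110417 g(23,5)=808335 g(23,7)=488543 g(23,9)=244904 g(23,11)=100924 g(23,13)=33648 g(23,15)=8855 g(23,17)=1771 g(23,19)=253 g(23,21)=23 g(23,23)=1
t=24: g(24,-4)=653752 g(24,-2)=1760673 g(24,0)=2358052 g(24,2)=2361548 g(24,4)=1918752 g(24,6)=1296878 g(24,8)=733447 g(24,10)=345828 g(24,12)=134572 g(24,14)=42503 g(24,16)=10626 g(24,18)=2024 g(24,20)=276 g(24,22)=24 g(24,24)=1
t=25: g(25,-3)=2414425 g(25,-1)=4118725 g(25,1)=4719600 g(25,3)=4280300 g(25,5)=3215630 g(25,7)=2030325 g(25,9)=1079275 g(25,11)=480400 g(25,13)=177075 g(25,15)=53129 g(25,17)=12650 g(25,19)=2300 g(25,21)=300 g(25,23)=25 g(25,25)=1
t=26: g(26,-4)=2414425 g(26,-2)=6533150 g(26,0)=8838325 g(26,2)=8999900 g(26,4)=7495930 g(26,6)=5245955 g(26,8)=3109600 g(26,10)=1559675 g(26,12)=657475 g(26,14)=230204 g(26,16)=65779 g(26,18)=14950 g(26,20)=2600 g(26,22)=325 g(26,24)=26 g(26,26)=1
t=27: g(27,-3)=8947575 g(27,-1)=15371475 g(27,1)=17838225 g(27,3)=16495830 g(27,5)=12741885 g(27,7)=8355555 g(27,9)=4669275 g(27,11)=2217150 g(27,13)=887679 g(27,15)=295983 g(27,17)=80729 g(27,19)=17550 g(27,21)=2925 g(27,23)=351 g(27,25)=27 g(27,27)=1
t=28: g(28,-4)=8947575 g(28,-2)=24319050 g(28,0)=33209700 g(28,2)=34334055 g(28,4)=29237715 g(28,6)=21097440 g(28,8)=13024830 g(28,10)=6886425 g(28,12)=3104829 g(28,14)=1183662 g(28,16)=376712 g(28,18)=98279 g(28,20)=20475 g(28,22)=3276 g(28,24)=378 g(28,26)=28 g(28,28)=1
t=29: g(29,-3)=33266625 g(29,-1)=57528750 g(29,1)=67543755 g(29,3)=63571770 g(29,5)=50335155 g(29,7)=34122270 g(29,9)=19911255 g(29,11)=9991254 g(29,13)=4288491 g(29,15)=1560374 g(29,17)=474991 g(29,19)=118754 g(29,21)=23751 g(29,23)=3654 g(29,25)=406 g(29,27)=29 g(29,29)=1
t=30: g(30,-4)=33266625 g(30,-2)=90795375 g(30,0)=125072505 g(30,2)=131115525 g(30,4)=113906925 g(30,6)=84457425 g(30,8)=54033525 g(30,10)=29902509 g(30,12)=14279745 g(30,14)=5848865 g(30,16)=2035365 g(30,18)=593745 g(30,20)=142505 g(30,22)=27405 g(30,24)=4060 g(30,26)=435 g(30,28)=30 g(30,30)=1
Paths never hitting -5: Σ_s g(30,s) = 685482570
Paths hitting -5: 2^30 - 685482570 = 388259254
P = 388259254/1073741824 = 194129627/536870912

Answer: 194129627/536870912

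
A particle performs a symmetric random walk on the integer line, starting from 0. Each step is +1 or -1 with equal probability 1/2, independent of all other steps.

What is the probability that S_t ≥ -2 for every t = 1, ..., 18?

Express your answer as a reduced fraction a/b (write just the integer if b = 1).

Let f(t,s) = #length-t paths at position s with S_1..S_t all ≥ -2.
f(t,s) = f(t-1,s-1) + f(t-1,s+1) for s ≥ -2; f(t,s) = 0 for s < -2.
t=0: f(0,0)=1
t=1: f(1,-1)=1 f(1,1)=1
t=2: f(2,-2)=1 f(2,0)=2 f(2,2)=1
t=3: f(3,-1)=3 f(3,1)=3 f(3,3)=1
t=4: f(4,-2)=3 f(4,0)=6 f(4,2)=4 f(4,4)=1
t=5: f(5,-1)=9 f(5,1)=10 f(5,3)=5 f(5,5)=1
t=6: f(6,-2)=9 f(6,0)=19 f(6,2)=15 f(6,4)=6 f(6,6)=1
t=7: f(7,-1)=28 f(7,1)=34 f(7,3)=21 f(7,5)=7 f(7,7)=1
t=8: f(8,-2)=28 f(8,0)=62 f(8,2)=55 f(8,4)=28 f(8,6)=8 f(8,8)=1
t=9: f(9,-1)=90 f(9,1)=117 f(9,3)=83 f(9,5)=36 f(9,7)=9 f(9,9)=1
t=10: f(10,-2)=90 f(10,0)=207 f(10,2)=200 f(10,4)=119 f(10,6)=45 f(10,8)=10 f(10,10)=1
t=11: f(11,-1)=297 f(11,1)=407 f(11,3)=319 f(11,5)=164 f(11,7)=55 f(11,9)=11 f(11,11)=1
t=12: f(12,-2)=297 f(12,0)=704 f(12,2)=726 f(12,4)=483 f(12,6)=219 f(12,8)=66 f(12,10)=12 f(12,12)=1
t=13: f(13,-1)=1001 f(13,1)=1430 f(13,3)=1209 f(13,5)=702 f(13,7)=285 f(13,9)=78 f(13,11)=13 f(13,13)=1
t=14: f(14,-2)=1001 f(14,0)=2431 f(14,2)=2639 f(14,4)=1911 f(14,6)=987 f(14,8)=363 f(14,10)=91 f(14,12)=14 f(14,14)=1
t=15: f(15,-1)=3432 f(15,1)=5070 f(15,3)=4550 f(15,5)=2898 f(15,7)=1350 f(15,9)=454 f(15,11)=105 f(15,13)=15 f(15,15)=1
t=16: f(16,-2)=3432 f(16,0)=8502 f(16,2)=9620 f(16,4)=7448 f(16,6)=4248 f(16,8)=1804 f(16,10)=559 f(16,12)=120 f(16,14)=16 f(16,16)=1
t=17: f(17,-1)=11934 f(17,1)=18122 f(17,3)=17068 f(17,5)=11696 f(17,7)=6052 f(17,9)=2363 f(17,11)=679 f(17,13)=136 f(17,15)=17 f(17,17)=1
t=18: f(18,-2)=11934 f(18,0)=30056 f(18,2)=35190 f(18,4)=28764 f(18,6)=17748 f(18,8)=8415 f(18,10)=3042 f(18,12)=815 f(18,14)=153 f(18,16)=18 f(18,18)=1
Σ_s f(18,s) = 136136
P = 136136/262144 = 17017/32768

Answer: 17017/32768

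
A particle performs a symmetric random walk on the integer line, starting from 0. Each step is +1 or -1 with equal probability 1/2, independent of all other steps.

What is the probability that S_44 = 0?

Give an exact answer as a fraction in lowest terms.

Answer: 263012370465/2199023255552

Derivation:
To return to 0 after 44 steps: need exactly 22 steps of +1 and 22 of -1.
Favorable paths: C(44,22) = 2104098963720
Total paths: 2^44 = 17592186044416
P = 2104098963720/17592186044416 = 263012370465/2199023255552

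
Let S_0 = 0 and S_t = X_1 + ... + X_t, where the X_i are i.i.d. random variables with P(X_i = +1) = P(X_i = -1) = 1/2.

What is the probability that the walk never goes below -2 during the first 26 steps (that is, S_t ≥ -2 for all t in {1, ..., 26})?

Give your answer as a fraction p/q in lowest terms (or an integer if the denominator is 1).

Answer: 928625/2097152

Derivation:
Let f(t,s) = #length-t paths at position s with S_1..S_t all ≥ -2.
f(t,s) = f(t-1,s-1) + f(t-1,s+1) for s ≥ -2; f(t,s) = 0 for s < -2.
t=0: f(0,0)=1
t=1: f(1,-1)=1 f(1,1)=1
t=2: f(2,-2)=1 f(2,0)=2 f(2,2)=1
t=3: f(3,-1)=3 f(3,1)=3 f(3,3)=1
t=4: f(4,-2)=3 f(4,0)=6 f(4,2)=4 f(4,4)=1
t=5: f(5,-1)=9 f(5,1)=10 f(5,3)=5 f(5,5)=1
t=6: f(6,-2)=9 f(6,0)=19 f(6,2)=15 f(6,4)=6 f(6,6)=1
t=7: f(7,-1)=28 f(7,1)=34 f(7,3)=21 f(7,5)=7 f(7,7)=1
t=8: f(8,-2)=28 f(8,0)=62 f(8,2)=55 f(8,4)=28 f(8,6)=8 f(8,8)=1
t=9: f(9,-1)=90 f(9,1)=117 f(9,3)=83 f(9,5)=36 f(9,7)=9 f(9,9)=1
t=10: f(10,-2)=90 f(10,0)=207 f(10,2)=200 f(10,4)=119 f(10,6)=45 f(10,8)=10 f(10,10)=1
t=11: f(11,-1)=297 f(11,1)=407 f(11,3)=319 f(11,5)=164 f(11,7)=55 f(11,9)=11 f(11,11)=1
t=12: f(12,-2)=297 f(12,0)=704 f(12,2)=726 f(12,4)=483 f(12,6)=219 f(12,8)=66 f(12,10)=12 f(12,12)=1
t=13: f(13,-1)=1001 f(13,1)=1430 f(13,3)=1209 f(13,5)=702 f(13,7)=285 f(13,9)=78 f(13,11)=13 f(13,13)=1
t=14: f(14,-2)=1001 f(14,0)=2431 f(14,2)=2639 f(14,4)=1911 f(14,6)=987 f(14,8)=363 f(14,10)=91 f(14,12)=14 f(14,14)=1
t=15: f(15,-1)=3432 f(15,1)=5070 f(15,3)=4550 f(15,5)=2898 f(15,7)=1350 f(15,9)=454 f(15,11)=105 f(15,13)=15 f(15,15)=1
t=16: f(16,-2)=3432 f(16,0)=8502 f(16,2)=9620 f(16,4)=7448 f(16,6)=4248 f(16,8)=1804 f(16,10)=559 f(16,12)=120 f(16,14)=16 f(16,16)=1
t=17: f(17,-1)=11934 f(17,1)=18122 f(17,3)=17068 f(17,5)=11696 f(17,7)=6052 f(17,9)=2363 f(17,11)=679 f(17,13)=136 f(17,15)=17 f(17,17)=1
t=18: f(18,-2)=11934 f(18,0)=30056 f(18,2)=35190 f(18,4)=28764 f(18,6)=17748 f(18,8)=8415 f(18,10)=3042 f(18,12)=815 f(18,14)=153 f(18,16)=18 f(18,18)=1
t=19: f(19,-1)=41990 f(19,1)=65246 f(19,3)=63954 f(19,5)=46512 f(19,7)=26163 f(19,9)=11457 f(19,11)=3857 f(19,13)=968 f(19,15)=171 f(19,17)=19 f(19,19)=1
t=20: f(20,-2)=41990 f(20,0)=107236 f(20,2)=129200 f(20,4)=110466 f(20,6)=72675 f(20,8)=37620 f(20,10)=15314 f(20,12)=4825 f(20,14)=1139 f(20,16)=190 f(20,18)=20 f(20,20)=1
t=21: f(21,-1)=149226 f(21,1)=236436 f(21,3)=239666 f(21,5)=183141 f(21,7)=110295 f(21,9)=52934 f(21,11)=20139 f(21,13)=5964 f(21,15)=1329 f(21,17)=210 f(21,19)=21 f(21,21)=1
t=22: f(22,-2)=149226 f(22,0)=385662 f(22,2)=476102 f(22,4)=422807 f(22,6)=293436 f(22,8)=163229 f(22,10)=73073 f(22,12)=26103 f(22,14)=7293 f(22,16)=1539 f(22,18)=231 f(22,20)=22 f(22,22)=1
t=23: f(23,-1)=534888 f(23,1)=861764 f(23,3)=898909 f(23,5)=716243 f(23,7)=456665 f(23,9)=236302 f(23,11)=99176 f(23,13)=33396 f(23,15)=8832 f(23,17)=1770 f(23,19)=253 f(23,21)=23 f(23,23)=1
t=24: f(24,-2)=534888 f(24,0)=1396652 f(24,2)=1760673 f(24,4)=1615152 f(24,6)=1172908 f(24,8)=692967 f(24,10)=335478 f(24,12)=132572 f(24,14)=42228 f(24,16)=10602 f(24,18)=2023 f(24,20)=276 f(24,22)=24 f(24,24)=1
t=25: f(25,-1)=1931540 f(25,1)=3157325 f(25,3)=3375825 f(25,5)=2788060 f(25,7)=1865875 f(25,9)=1028445 f(25,11)=468050 f(25,13)=174800 f(25,15)=52830 f(25,17)=12625 f(25,19)=2299 f(25,21)=300 f(25,23)=25 f(25,25)=1
t=26: f(26,-2)=1931540 f(26,0)=5088865 f(26,2)=6533150 f(26,4)=6163885 f(26,6)=4653935 f(26,8)=2894320 f(26,10)=1496495 f(26,12)=642850 f(26,14)=227630 f(26,16)=65455 f(26,18)=14924 f(26,20)=2599 f(26,22)=325 f(26,24)=26 f(26,26)=1
Σ_s f(26,s) = 29716000
P = 29716000/67108864 = 928625/2097152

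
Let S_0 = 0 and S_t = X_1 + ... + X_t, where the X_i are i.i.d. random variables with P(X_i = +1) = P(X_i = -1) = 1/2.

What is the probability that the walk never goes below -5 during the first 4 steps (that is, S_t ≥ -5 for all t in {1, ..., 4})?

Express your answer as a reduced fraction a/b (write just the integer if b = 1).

Answer: 1

Derivation:
Let f(t,s) = #length-t paths at position s with S_1..S_t all ≥ -5.
f(t,s) = f(t-1,s-1) + f(t-1,s+1) for s ≥ -5; f(t,s) = 0 for s < -5.
t=0: f(0,0)=1
t=1: f(1,-1)=1 f(1,1)=1
t=2: f(2,-2)=1 f(2,0)=2 f(2,2)=1
t=3: f(3,-3)=1 f(3,-1)=3 f(3,1)=3 f(3,3)=1
t=4: f(4,-4)=1 f(4,-2)=4 f(4,0)=6 f(4,2)=4 f(4,4)=1
Σ_s f(4,s) = 16
P = 16/16 = 1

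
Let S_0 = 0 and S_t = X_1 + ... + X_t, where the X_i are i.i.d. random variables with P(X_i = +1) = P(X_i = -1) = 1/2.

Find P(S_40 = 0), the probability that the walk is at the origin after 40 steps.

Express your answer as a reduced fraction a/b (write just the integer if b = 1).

Answer: 34461632205/274877906944

Derivation:
To return to 0 after 40 steps: need exactly 20 steps of +1 and 20 of -1.
Favorable paths: C(40,20) = 137846528820
Total paths: 2^40 = 1099511627776
P = 137846528820/1099511627776 = 34461632205/274877906944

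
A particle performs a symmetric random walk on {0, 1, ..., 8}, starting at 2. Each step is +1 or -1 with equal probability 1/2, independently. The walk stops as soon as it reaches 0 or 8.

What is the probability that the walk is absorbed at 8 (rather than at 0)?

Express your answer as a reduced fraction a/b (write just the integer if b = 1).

Answer: 1/4

Derivation:
Symmetric walk (p = 1/2): the harmonic-function argument gives P(hit 8 before 0 | start at 2) = a/N.
P = 2/8 = 1/4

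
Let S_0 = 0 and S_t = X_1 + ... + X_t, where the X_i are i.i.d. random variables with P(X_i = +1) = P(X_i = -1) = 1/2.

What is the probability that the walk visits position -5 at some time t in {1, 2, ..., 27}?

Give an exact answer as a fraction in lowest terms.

Answer: 46295513/134217728

Derivation:
Count via complement. Let g(t,s) = #length-t paths at position s with S_1..S_t all ≠ -5.
g(t,s) = g(t-1,s-1) + g(t-1,s+1) for s ≠ -5; g(t,-5) = 0.
t=0: g(0,0)=1
t=1: g(1,-1)=1 g(1,1)=1
t=2: g(2,-2)=1 g(2,0)=2 g(2,2)=1
t=3: g(3,-3)=1 g(3,-1)=3 g(3,1)=3 g(3,3)=1
t=4: g(4,-4)=1 g(4,-2)=4 g(4,0)=6 g(4,2)=4 g(4,4)=1
t=5: g(5,-3)=5 g(5,-1)=10 g(5,1)=10 g(5,3)=5 g(5,5)=1
t=6: g(6,-4)=5 g(6,-2)=15 g(6,0)=20 g(6,2)=15 g(6,4)=6 g(6,6)=1
t=7: g(7,-3)=20 g(7,-1)=35 g(7,1)=35 g(7,3)=21 g(7,5)=7 g(7,7)=1
t=8: g(8,-4)=20 g(8,-2)=55 g(8,0)=70 g(8,2)=56 g(8,4)=28 g(8,6)=8 g(8,8)=1
t=9: g(9,-3)=75 g(9,-1)=125 g(9,1)=126 g(9,3)=84 g(9,5)=36 g(9,7)=9 g(9,9)=1
t=10: g(10,-4)=75 g(10,-2)=200 g(10,0)=251 g(10,2)=210 g(10,4)=120 g(10,6)=45 g(10,8)=10 g(10,10)=1
t=11: g(11,-3)=275 g(11,-1)=451 g(11,1)=461 g(11,3)=330 g(11,5)=165 g(11,7)=55 g(11,9)=11 g(11,11)=1
t=12: g(12,-4)=275 g(12,-2)=726 g(12,0)=912 g(12,2)=791 g(12,4)=495 g(12,6)=220 g(12,8)=66 g(12,10)=12 g(12,12)=1
t=13: g(13,-3)=1001 g(13,-1)=1638 g(13,1)=1703 g(13,3)=1286 g(13,5)=715 g(13,7)=286 g(13,9)=78 g(13,11)=13 g(13,13)=1
t=14: g(14,-4)=1001 g(14,-2)=2639 g(14,0)=3341 g(14,2)=2989 g(14,4)=2001 g(14,6)=1001 g(14,8)=364 g(14,10)=91 g(14,12)=14 g(14,14)=1
t=15: g(15,-3)=3640 g(15,-1)=5980 g(15,1)=6330 g(15,3)=4990 g(15,5)=3002 g(15,7)=1365 g(15,9)=455 g(15,11)=105 g(15,13)=15 g(15,15)=1
t=16: g(16,-4)=3640 g(16,-2)=9620 g(16,0)=12310 g(16,2)=11320 g(16,4)=7992 g(16,6)=4367 g(16,8)=1820 g(16,10)=560 g(16,12)=120 g(16,14)=16 g(16,16)=1
t=17: g(17,-3)=13260 g(17,-1)=21930 g(17,1)=23630 g(17,3)=19312 g(17,5)=12359 g(17,7)=6187 g(17,9)=2380 g(17,11)=680 g(17,13)=136 g(17,15)=17 g(17,17)=1
t=18: g(18,-4)=13260 g(18,-2)=35190 g(18,0)=45560 g(18,2)=42942 g(18,4)=31671 g(18,6)=18546 g(18,8)=8567 g(18,10)=3060 g(18,12)=816 g(18,14)=153 g(18,16)=18 g(18,18)=1
t=19: g(19,-3)=48450 g(19,-1)=80750 g(19,1)=88502 g(19,3)=74613 g(19,5)=50217 g(19,7)=27113 g(19,9)=11627 g(19,11)=3876 g(19,13)=969 g(19,15)=171 g(19,17)=19 g(19,19)=1
t=20: g(20,-4)=48450 g(20,-2)=129200 g(20,0)=169252 g(20,2)=163115 g(20,4)=124830 g(20,6)=77330 g(20,8)=38740 g(20,10)=15503 g(20,12)=4845 g(20,14)=1140 g(20,16)=190 g(20,18)=20 g(20,20)=1
t=21: g(21,-3)=177650 g(21,-1)=298452 g(21,1)=332367 g(21,3)=287945 g(21,5)=202160 g(21,7)=116070 g(21,9)=54243 g(21,11)=20348 g(21,13)=5985 g(21,15)=1330 g(21,17)=210 g(21,19)=21 g(21,21)=1
t=22: g(22,-4)=177650 g(22,-2)=476102 g(22,0)=630819 g(22,2)=620312 g(22,4)=490105 g(22,6)=318230 g(22,8)=170313 g(22,10)=74591 g(22,12)=26333 g(22,14)=7315 g(22,16)=1540 g(22,18)=231 g(22,20)=22 g(22,22)=1
t=23: g(23,-3)=653752 g(23,-1)=1106921 g(23,1)=1251131 g(23,3)=1110417 g(23,5)=808335 g(23,7)=488543 g(23,9)=244904 g(23,11)=100924 g(23,13)=33648 g(23,15)=8855 g(23,17)=1771 g(23,19)=253 g(23,21)=23 g(23,23)=1
t=24: g(24,-4)=653752 g(24,-2)=1760673 g(24,0)=2358052 g(24,2)=2361548 g(24,4)=1918752 g(24,6)=1296878 g(24,8)=733447 g(24,10)=345828 g(24,12)=134572 g(24,14)=42503 g(24,16)=10626 g(24,18)=2024 g(24,20)=276 g(24,22)=24 g(24,24)=1
t=25: g(25,-3)=2414425 g(25,-1)=4118725 g(25,1)=4719600 g(25,3)=4280300 g(25,5)=3215630 g(25,7)=2030325 g(25,9)=1079275 g(25,11)=480400 g(25,13)=177075 g(25,15)=53129 g(25,17)=12650 g(25,19)=2300 g(25,21)=300 g(25,23)=25 g(25,25)=1
t=26: g(26,-4)=2414425 g(26,-2)=6533150 g(26,0)=8838325 g(26,2)=8999900 g(26,4)=7495930 g(26,6)=5245955 g(26,8)=3109600 g(26,10)=1559675 g(26,12)=657475 g(26,14)=230204 g(26,16)=65779 g(26,18)=14950 g(26,20)=2600 g(26,22)=325 g(26,24)=26 g(26,26)=1
t=27: g(27,-3)=8947575 g(27,-1)=15371475 g(27,1)=17838225 g(27,3)=16495830 g(27,5)=12741885 g(27,7)=8355555 g(27,9)=4669275 g(27,11)=2217150 g(27,13)=887679 g(27,15)=295983 g(27,17)=80729 g(27,19)=17550 g(27,21)=2925 g(27,23)=351 g(27,25)=27 g(27,27)=1
Paths never hitting -5: Σ_s g(27,s) = 87922215
Paths hitting -5: 2^27 - 87922215 = 46295513
P = 46295513/134217728 = 46295513/134217728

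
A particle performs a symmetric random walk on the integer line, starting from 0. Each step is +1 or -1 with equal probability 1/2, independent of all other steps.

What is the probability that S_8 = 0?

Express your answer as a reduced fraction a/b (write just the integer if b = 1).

Answer: 35/128

Derivation:
To return to 0 after 8 steps: need exactly 4 steps of +1 and 4 of -1.
Favorable paths: C(8,4) = 70
Total paths: 2^8 = 256
P = 70/256 = 35/128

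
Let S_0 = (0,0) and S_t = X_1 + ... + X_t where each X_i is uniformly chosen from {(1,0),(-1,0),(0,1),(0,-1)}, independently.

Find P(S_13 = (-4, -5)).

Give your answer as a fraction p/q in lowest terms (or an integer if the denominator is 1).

Answer: 16731/8388608

Derivation:
Let h be the number of horizontal steps (so 13-h are vertical). To end at (-4,-5) need (h-4)/2 right-steps and ((13-h)-5)/2 up-steps.
Sum over h with 4 ≤ h ≤ 8, h ≡ 0 (mod 2), 13-h ≡ 1 (mod 2):
h=4: C(13,4)·C(4,0)·C(9,2) = 715·1·36 = 25740
h=6: C(13,6)·C(6,1)·C(7,1) = 1716·6·7 = 72072
h=8: C(13,8)·C(8,2)·C(5,0) = 1287·28·1 = 36036
Total favorable: 133848
Total paths: 4^13 = 67108864
P = 133848/67108864 = 16731/8388608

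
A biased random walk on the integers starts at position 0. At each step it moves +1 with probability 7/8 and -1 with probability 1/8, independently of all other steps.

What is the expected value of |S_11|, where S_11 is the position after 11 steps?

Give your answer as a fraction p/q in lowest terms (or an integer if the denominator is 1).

S_11 takes values m ≡ 1 (mod 2) with |m| ≤ 11; P(S_11=m) = C(11,(11+m)/2) · (7/8)^((11+m)/2) · (1/8)^((11-m)/2).
Distribution: P(S=-11)=1/8589934592, P(S=-9)=77/8589934592, P(S=-7)=2695/8589934592, P(S=-5)=56595/8589934592, P(S=-3)=396165/4294967296, P(S=-1)=3882417/4294967296, P(S=1)=27176919/4294967296, P(S=3)=135884595/4294967296, P(S=5)=951192165/8589934592, P(S=7)=2219448385/8589934592, P(S=9)=3107227739/8589934592, P(S=11)=1977326743/8589934592
E[|S_11|] = Σ_m |m|·P(S_11=m) = 2215245285/268435456

Answer: 2215245285/268435456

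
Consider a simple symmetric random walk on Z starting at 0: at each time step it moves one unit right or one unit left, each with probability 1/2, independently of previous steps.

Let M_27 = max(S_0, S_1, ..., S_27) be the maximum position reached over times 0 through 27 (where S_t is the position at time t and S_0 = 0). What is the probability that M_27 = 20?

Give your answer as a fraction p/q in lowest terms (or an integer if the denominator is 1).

Let M_27 = max(S_0,...,S_27). Use the reflection principle: for j ≥ 1, #{paths with M_27 ≥ j} = #{S_27 ≥ j} + #{S_27 ≥ j+1}.
By reflection, #{M_27 ≥ 20} = #{S_27 ≥ 20} + #{S_27 ≥ 21} = 3304 + 3304 = 6608.
#{M_27 ≥ 21} = #{S_27 ≥ 21} + #{S_27 ≥ 22} = 3304 + 379 = 3683.
#{M_27 = 20} = 6608 - 3683 = 2925.
P(M_27 = 20) = 2925/134217728 = 2925/134217728

Answer: 2925/134217728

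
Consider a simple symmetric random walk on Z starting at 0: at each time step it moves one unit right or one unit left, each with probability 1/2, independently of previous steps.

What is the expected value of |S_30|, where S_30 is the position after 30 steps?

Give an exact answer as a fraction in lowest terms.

S_30 takes values m ≡ 0 (mod 2) with |m| ≤ 30; P(S_30=m) = C(30,(30+m)/2)/2^30.
Total paths: 2^30 = 1073741824
Distribution: P(S=-30)=1/1073741824, P(S=-28)=30/1073741824, P(S=-26)=435/1073741824, P(S=-24)=4060/1073741824, P(S=-22)=27405/1073741824, P(S=-20)=142506/1073741824, P(S=-18)=593775/1073741824, P(S=-16)=2035800/1073741824, P(S=-14)=5852925/1073741824, P(S=-12)=14307150/1073741824, P(S=-10)=30045015/1073741824, P(S=-8)=54627300/1073741824, P(S=-6)=86493225/1073741824, P(S=-4)=119759850/1073741824, P(S=-2)=145422675/1073741824, P(S=0)=155117520/1073741824, P(S=2)=145422675/1073741824, P(S=4)=119759850/1073741824, P(S=6)=86493225/1073741824, P(S=8)=54627300/1073741824, P(S=10)=30045015/1073741824, P(S=12)=14307150/1073741824, P(S=14)=5852925/1073741824, P(S=16)=2035800/1073741824, P(S=18)=593775/1073741824, P(S=20)=142506/1073741824, P(S=22)=27405/1073741824, P(S=24)=4060/1073741824, P(S=26)=435/1073741824, P(S=28)=30/1073741824, P(S=30)=1/1073741824
E[|S_30|] = Σ_m |m|·P(S_30=m) = 4653525600/1073741824 = 145422675/33554432

Answer: 145422675/33554432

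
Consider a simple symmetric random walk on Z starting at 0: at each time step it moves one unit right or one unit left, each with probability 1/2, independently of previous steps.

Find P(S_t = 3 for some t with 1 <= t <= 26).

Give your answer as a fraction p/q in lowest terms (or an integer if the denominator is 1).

Answer: 1168527/2097152

Derivation:
Count via complement. Let g(t,s) = #length-t paths at position s with S_1..S_t all ≠ 3.
g(t,s) = g(t-1,s-1) + g(t-1,s+1) for s ≠ 3; g(t,3) = 0.
t=0: g(0,0)=1
t=1: g(1,-1)=1 g(1,1)=1
t=2: g(2,-2)=1 g(2,0)=2 g(2,2)=1
t=3: g(3,-3)=1 g(3,-1)=3 g(3,1)=3
t=4: g(4,-4)=1 g(4,-2)=4 g(4,0)=6 g(4,2)=3
t=5: g(5,-5)=1 g(5,-3)=5 g(5,-1)=10 g(5,1)=9
t=6: g(6,-6)=1 g(6,-4)=6 g(6,-2)=15 g(6,0)=19 g(6,2)=9
t=7: g(7,-7)=1 g(7,-5)=7 g(7,-3)=21 g(7,-1)=34 g(7,1)=28
t=8: g(8,-8)=1 g(8,-6)=8 g(8,-4)=28 g(8,-2)=55 g(8,0)=62 g(8,2)=28
t=9: g(9,-9)=1 g(9,-7)=9 g(9,-5)=36 g(9,-3)=83 g(9,-1)=117 g(9,1)=90
t=10: g(10,-10)=1 g(10,-8)=10 g(10,-6)=45 g(10,-4)=119 g(10,-2)=200 g(10,0)=207 g(10,2)=90
t=11: g(11,-11)=1 g(11,-9)=11 g(11,-7)=55 g(11,-5)=164 g(11,-3)=319 g(11,-1)=407 g(11,1)=297
t=12: g(12,-12)=1 g(12,-10)=12 g(12,-8)=66 g(12,-6)=219 g(12,-4)=483 g(12,-2)=726 g(12,0)=704 g(12,2)=297
t=13: g(13,-13)=1 g(13,-11)=13 g(13,-9)=78 g(13,-7)=285 g(13,-5)=702 g(13,-3)=1209 g(13,-1)=1430 g(13,1)=1001
t=14: g(14,-14)=1 g(14,-12)=14 g(14,-10)=91 g(14,-8)=363 g(14,-6)=987 g(14,-4)=1911 g(14,-2)=2639 g(14,0)=2431 g(14,2)=1001
t=15: g(15,-15)=1 g(15,-13)=15 g(15,-11)=105 g(15,-9)=454 g(15,-7)=1350 g(15,-5)=2898 g(15,-3)=4550 g(15,-1)=5070 g(15,1)=3432
t=16: g(16,-16)=1 g(16,-14)=16 g(16,-12)=120 g(16,-10)=559 g(16,-8)=1804 g(16,-6)=4248 g(16,-4)=7448 g(16,-2)=9620 g(16,0)=8502 g(16,2)=3432
t=17: g(17,-17)=1 g(17,-15)=17 g(17,-13)=136 g(17,-11)=679 g(17,-9)=2363 g(17,-7)=6052 g(17,-5)=11696 g(17,-3)=17068 g(17,-1)=18122 g(17,1)=11934
t=18: g(18,-18)=1 g(18,-16)=18 g(18,-14)=153 g(18,-12)=815 g(18,-10)=3042 g(18,-8)=8415 g(18,-6)=17748 g(18,-4)=28764 g(18,-2)=35190 g(18,0)=30056 g(18,2)=11934
t=19: g(19,-19)=1 g(19,-17)=19 g(19,-15)=171 g(19,-13)=968 g(19,-11)=3857 g(19,-9)=11457 g(19,-7)=26163 g(19,-5)=46512 g(19,-3)=63954 g(19,-1)=65246 g(19,1)=41990
t=20: g(20,-20)=1 g(20,-18)=20 g(20,-16)=190 g(20,-14)=1139 g(20,-12)=4825 g(20,-10)=15314 g(20,-8)=37620 g(20,-6)=72675 g(20,-4)=110466 g(20,-2)=129200 g(20,0)=107236 g(20,2)=41990
t=21: g(21,-21)=1 g(21,-19)=21 g(21,-17)=210 g(21,-15)=1329 g(21,-13)=5964 g(21,-11)=20139 g(21,-9)=52934 g(21,-7)=110295 g(21,-5)=183141 g(21,-3)=239666 g(21,-1)=236436 g(21,1)=149226
t=22: g(22,-22)=1 g(22,-20)=22 g(22,-18)=231 g(22,-16)=1539 g(22,-14)=7293 g(22,-12)=26103 g(22,-10)=73073 g(22,-8)=163229 g(22,-6)=293436 g(22,-4)=422807 g(22,-2)=476102 g(22,0)=385662 g(22,2)=149226
t=23: g(23,-23)=1 g(23,-21)=23 g(23,-19)=253 g(23,-17)=1770 g(23,-15)=8832 g(23,-13)=33396 g(23,-11)=99176 g(23,-9)=236302 g(23,-7)=456665 g(23,-5)=716243 g(23,-3)=898909 g(23,-1)=861764 g(23,1)=534888
t=24: g(24,-24)=1 g(24,-22)=24 g(24,-20)=276 g(24,-18)=2023 g(24,-16)=10602 g(24,-14)=42228 g(24,-12)=132572 g(24,-10)=335478 g(24,-8)=692967 g(24,-6)=1172908 g(24,-4)=1615152 g(24,-2)=1760673 g(24,0)=1396652 g(24,2)=534888
t=25: g(25,-25)=1 g(25,-23)=25 g(25,-21)=300 g(25,-19)=2299 g(25,-17)=12625 g(25,-15)=52830 g(25,-13)=174800 g(25,-11)=468050 g(25,-9)=1028445 g(25,-7)=1865875 g(25,-5)=2788060 g(25,-3)=3375825 g(25,-1)=3157325 g(25,1)=1931540
t=26: g(26,-26)=1 g(26,-24)=26 g(26,-22)=325 g(26,-20)=2599 g(26,-18)=14924 g(26,-16)=65455 g(26,-14)=227630 g(26,-12)=642850 g(26,-10)=1496495 g(26,-8)=2894320 g(26,-6)=4653935 g(26,-4)=6163885 g(26,-2)=6533150 g(26,0)=5088865 g(26,2)=1931540
Paths never hitting 3: Σ_s g(26,s) = 29716000
Paths hitting 3: 2^26 - 29716000 = 37392864
P = 37392864/67108864 = 1168527/2097152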